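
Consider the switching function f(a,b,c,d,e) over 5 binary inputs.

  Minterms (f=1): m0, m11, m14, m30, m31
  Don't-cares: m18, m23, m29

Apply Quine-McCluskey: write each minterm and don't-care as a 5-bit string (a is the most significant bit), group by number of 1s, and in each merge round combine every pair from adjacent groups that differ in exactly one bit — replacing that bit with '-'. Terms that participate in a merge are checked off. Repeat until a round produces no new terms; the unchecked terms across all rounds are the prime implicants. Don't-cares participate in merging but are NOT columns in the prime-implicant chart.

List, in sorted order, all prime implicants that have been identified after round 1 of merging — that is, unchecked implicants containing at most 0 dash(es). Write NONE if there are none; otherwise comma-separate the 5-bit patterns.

size-2^0 implicants → 00000  01011  01110(✓)  10010  10111(✓)  11101(✓)  11110(✓)  11111(✓)
size-2^1 implicants → -1110  1-111  111-1  1111-
Unchecked terms (primes): -1110, 00000, 01011, 1-111, 10010, 111-1, 1111-

00000, 01011, 10010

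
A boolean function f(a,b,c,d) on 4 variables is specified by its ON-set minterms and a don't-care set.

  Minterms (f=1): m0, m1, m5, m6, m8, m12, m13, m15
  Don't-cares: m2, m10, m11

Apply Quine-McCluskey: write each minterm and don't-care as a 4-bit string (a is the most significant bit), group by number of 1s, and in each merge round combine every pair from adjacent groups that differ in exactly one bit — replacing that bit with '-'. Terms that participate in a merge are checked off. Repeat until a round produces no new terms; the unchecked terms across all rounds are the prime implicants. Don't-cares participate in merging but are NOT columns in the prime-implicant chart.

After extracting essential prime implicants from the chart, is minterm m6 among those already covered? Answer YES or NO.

YES

[col 0] 0000*, 0001*, 0010*, 0101*, 0110*, 1000*, 1010*, 1011*, 1100*, 1101*, 1111*
[col 1] -000*, -010*, -101, 0-01, 0-10, 00-0*, 000-, 1-00, 1-11, 10-0*, 101-, 11-1, 110-
[col 2] -0-0
Prime implicants: -0-0, -101, 0-01, 0-10, 000-, 1-00, 1-11, 101-, 11-1, 110-
PI chart (minterm → PIs covering it):
  0 | -0-0,000-
  1 | 0-01,000-
  5 | -101,0-01
  6 | 0-10  (sole → essential)
  8 | -0-0,1-00
  12 | 1-00,110-
  13 | -101,11-1,110-
  15 | 1-11,11-1
Essential prime implicants: 0-10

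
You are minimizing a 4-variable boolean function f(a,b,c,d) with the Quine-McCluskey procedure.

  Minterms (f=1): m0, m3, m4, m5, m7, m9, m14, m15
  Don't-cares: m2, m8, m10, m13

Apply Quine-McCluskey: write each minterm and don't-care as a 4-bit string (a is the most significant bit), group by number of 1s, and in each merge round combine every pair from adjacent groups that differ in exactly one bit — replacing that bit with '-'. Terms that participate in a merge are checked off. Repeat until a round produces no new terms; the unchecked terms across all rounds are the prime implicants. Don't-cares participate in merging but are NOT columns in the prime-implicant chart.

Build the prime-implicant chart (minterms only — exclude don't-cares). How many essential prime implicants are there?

size-2^0 implicants → 0000(✓)  0010(✓)  0011(✓)  0100(✓)  0101(✓)  0111(✓)  1000(✓)  1001(✓)  1010(✓)  1101(✓)  1110(✓)  1111(✓)
size-2^1 implicants → -000(✓)  -010(✓)  -101(✓)  -111(✓)  0-00  0-11  00-0(✓)  001-  01-1(✓)  010-  1-01  1-10  10-0(✓)  100-  11-1(✓)  111-
size-2^2 implicants → -0-0  -1-1
Unchecked terms (primes): -0-0, -1-1, 0-00, 0-11, 001-, 010-, 1-01, 1-10, 100-, 111-
Minterm coverage:
  m0 ⊆ -0-0,0-00
  m3 ⊆ 0-11,001-
  m4 ⊆ 0-00,010-
  m5 ⊆ -1-1,010-
  m7 ⊆ -1-1,0-11
  m9 ⊆ 1-01,100-
  m14 ⊆ 1-10,111-
  m15 ⊆ -1-1,111-
(no essential prime implicants)

0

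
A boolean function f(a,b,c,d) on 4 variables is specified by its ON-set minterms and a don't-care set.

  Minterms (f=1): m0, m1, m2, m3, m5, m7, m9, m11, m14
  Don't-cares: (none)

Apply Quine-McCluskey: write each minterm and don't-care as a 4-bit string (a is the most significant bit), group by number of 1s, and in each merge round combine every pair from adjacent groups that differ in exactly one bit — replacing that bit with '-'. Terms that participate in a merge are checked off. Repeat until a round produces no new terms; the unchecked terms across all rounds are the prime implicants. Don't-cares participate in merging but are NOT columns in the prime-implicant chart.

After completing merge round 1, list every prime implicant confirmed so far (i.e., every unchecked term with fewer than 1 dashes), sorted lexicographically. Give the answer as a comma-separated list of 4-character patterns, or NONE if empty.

1110

[col 0] 0000*, 0001*, 0010*, 0011*, 0101*, 0111*, 1001*, 1011*, 1110
[col 1] -001*, -011*, 0-01*, 0-11*, 00-0*, 00-1*, 000-*, 001-*, 01-1*, 10-1*
[col 2] -0-1, 0--1, 00--
Prime implicants: -0-1, 0--1, 00--, 1110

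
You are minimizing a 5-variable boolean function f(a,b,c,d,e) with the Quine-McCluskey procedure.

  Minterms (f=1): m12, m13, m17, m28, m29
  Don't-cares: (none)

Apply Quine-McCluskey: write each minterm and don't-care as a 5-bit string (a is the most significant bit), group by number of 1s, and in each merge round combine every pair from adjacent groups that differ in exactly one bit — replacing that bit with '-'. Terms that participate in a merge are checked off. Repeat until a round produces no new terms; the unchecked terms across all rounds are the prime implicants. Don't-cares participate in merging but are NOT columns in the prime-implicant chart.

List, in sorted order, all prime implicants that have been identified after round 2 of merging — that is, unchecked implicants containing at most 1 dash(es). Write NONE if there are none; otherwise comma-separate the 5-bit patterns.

size-2^0 implicants → 01100(✓)  01101(✓)  10001  11100(✓)  11101(✓)
size-2^1 implicants → -1100(✓)  -1101(✓)  0110-(✓)  1110-(✓)
size-2^2 implicants → -110-
Unchecked terms (primes): -110-, 10001

10001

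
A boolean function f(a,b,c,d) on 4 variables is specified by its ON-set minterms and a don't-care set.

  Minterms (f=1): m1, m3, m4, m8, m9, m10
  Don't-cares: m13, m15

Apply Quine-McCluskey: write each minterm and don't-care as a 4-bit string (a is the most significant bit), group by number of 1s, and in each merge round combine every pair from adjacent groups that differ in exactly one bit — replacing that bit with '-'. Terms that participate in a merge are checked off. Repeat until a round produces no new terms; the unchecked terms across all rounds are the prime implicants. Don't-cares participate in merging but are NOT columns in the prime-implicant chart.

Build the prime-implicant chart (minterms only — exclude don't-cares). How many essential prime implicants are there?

3

Round 0: 0001✓ 0011✓ 0100 1000✓ 1001✓ 1010✓ 1101✓ 1111✓
Round 1: -001 00-1 1-01 10-0 100- 11-1
PIs = {-001, 00-1, 0100, 1-01, 10-0, 100-, 11-1}
Coverage chart:
  m1: -001,00-1
  m3: 00-1 ←essential
  m4: 0100 ←essential
  m8: 10-0,100-
  m9: -001,1-01,100-
  m10: 10-0 ←essential
Essential: 00-1, 0100, 10-0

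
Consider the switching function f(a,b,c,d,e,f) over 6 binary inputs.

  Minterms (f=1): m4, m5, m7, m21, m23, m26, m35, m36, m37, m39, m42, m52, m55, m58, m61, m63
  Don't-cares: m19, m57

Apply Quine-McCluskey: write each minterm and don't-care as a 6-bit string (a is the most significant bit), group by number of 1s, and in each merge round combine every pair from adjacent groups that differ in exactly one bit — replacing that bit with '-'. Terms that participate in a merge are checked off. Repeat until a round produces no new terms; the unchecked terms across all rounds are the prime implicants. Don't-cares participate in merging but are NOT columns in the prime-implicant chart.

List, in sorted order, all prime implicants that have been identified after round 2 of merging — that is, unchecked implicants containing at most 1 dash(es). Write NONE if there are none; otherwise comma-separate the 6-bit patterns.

-11010, 010-11, 1-0100, 1-1010, 100-11, 11-111, 111-01, 1111-1

size-2^0 implicants → 000100(✓)  000101(✓)  000111(✓)  010011(✓)  010101(✓)  010111(✓)  011010(✓)  100011(✓)  100100(✓)  100101(✓)  100111(✓)  101010(✓)  110100(✓)  110111(✓)  111001(✓)  111010(✓)  111101(✓)  111111(✓)
size-2^1 implicants → -00100(✓)  -00101(✓)  -00111(✓)  -10111(✓)  -11010  0-0101(✓)  0-0111(✓)  0001-1(✓)  00010-(✓)  010-11  0101-1(✓)  1-0100  1-0111(✓)  1-1010  100-11  1001-1(✓)  10010-(✓)  11-111  111-01  1111-1
size-2^2 implicants → --0111  -001-1  -0010-  0-01-1
Unchecked terms (primes): --0111, -001-1, -0010-, -11010, 0-01-1, 010-11, 1-0100, 1-1010, 100-11, 11-111, 111-01, 1111-1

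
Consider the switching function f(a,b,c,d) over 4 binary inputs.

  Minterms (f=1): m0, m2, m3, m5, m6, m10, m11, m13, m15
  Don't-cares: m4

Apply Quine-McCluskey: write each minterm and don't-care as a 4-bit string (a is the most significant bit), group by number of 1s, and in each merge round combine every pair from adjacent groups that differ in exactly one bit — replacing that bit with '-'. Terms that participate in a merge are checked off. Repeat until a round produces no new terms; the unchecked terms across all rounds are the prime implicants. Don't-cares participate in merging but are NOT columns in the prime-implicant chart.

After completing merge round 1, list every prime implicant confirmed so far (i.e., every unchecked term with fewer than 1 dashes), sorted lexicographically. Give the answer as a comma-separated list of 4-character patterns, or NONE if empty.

NONE

Round 0: 0000✓ 0010✓ 0011✓ 0100✓ 0101✓ 0110✓ 1010✓ 1011✓ 1101✓ 1111✓
Round 1: -010✓ -011✓ -101 0-00✓ 0-10✓ 00-0✓ 001-✓ 01-0✓ 010- 1-11 101-✓ 11-1
Round 2: -01- 0--0
PIs = {-01-, -101, 0--0, 010-, 1-11, 11-1}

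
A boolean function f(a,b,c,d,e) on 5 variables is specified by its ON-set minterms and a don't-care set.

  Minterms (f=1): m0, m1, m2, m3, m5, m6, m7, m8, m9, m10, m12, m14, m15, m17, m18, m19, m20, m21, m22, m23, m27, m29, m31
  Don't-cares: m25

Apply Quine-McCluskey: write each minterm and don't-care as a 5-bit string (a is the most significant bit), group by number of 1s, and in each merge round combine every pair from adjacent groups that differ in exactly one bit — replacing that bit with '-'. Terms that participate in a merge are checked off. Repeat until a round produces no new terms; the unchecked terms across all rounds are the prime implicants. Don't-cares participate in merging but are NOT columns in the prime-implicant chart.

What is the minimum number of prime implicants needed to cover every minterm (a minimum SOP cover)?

size-2^0 implicants → 00000(✓)  00001(✓)  00010(✓)  00011(✓)  00101(✓)  00110(✓)  00111(✓)  01000(✓)  01001(✓)  01010(✓)  01100(✓)  01110(✓)  01111(✓)  10001(✓)  10010(✓)  10011(✓)  10100(✓)  10101(✓)  10110(✓)  10111(✓)  11001(✓)  11011(✓)  11101(✓)  11111(✓)
size-2^1 implicants → -0001(✓)  -0010(✓)  -0011(✓)  -0101(✓)  -0110(✓)  -0111(✓)  -1001(✓)  -1111(✓)  0-000(✓)  0-001(✓)  0-010(✓)  0-110(✓)  0-111(✓)  00-01(✓)  00-10(✓)  00-11(✓)  000-0(✓)  000-1(✓)  0000-(✓)  0001-(✓)  001-1(✓)  0011-(✓)  01-00(✓)  01-10(✓)  010-0(✓)  0100-(✓)  011-0(✓)  0111-(✓)  1-001(✓)  1-011(✓)  1-101(✓)  1-111(✓)  10-01(✓)  10-10(✓)  10-11(✓)  100-1(✓)  1001-(✓)  101-0(✓)  101-1(✓)  1010-(✓)  1011-(✓)  11-01(✓)  11-11(✓)  110-1(✓)  111-1(✓)
size-2^2 implicants → --001  --111  -0-01(✓)  -0-10(✓)  -0-11(✓)  -00-1(✓)  -001-(✓)  -01-1(✓)  -011-(✓)  0--10  0-0-0  0-00-  0-11-  00--1(✓)  00-1-(✓)  000--  01--0  1--01(✓)  1--11(✓)  1-0-1(✓)  1-1-1(✓)  10--1(✓)  10-1-(✓)  101--  11--1(✓)
size-2^3 implicants → -0--1  -0-1-  1---1
Unchecked terms (primes): --001, --111, -0--1, -0-1-, 0--10, 0-0-0, 0-00-, 0-11-, 000--, 01--0, 1---1, 101--
Minterm coverage:
  m0 ⊆ 0-0-0,0-00-,000--
  m1 ⊆ --001,-0--1,0-00-,000--
  m2 ⊆ -0-1-,0--10,0-0-0,000--
  m3 ⊆ -0--1,-0-1-,000--
  m5 ⊆ -0--1 [E]
  m6 ⊆ -0-1-,0--10,0-11-
  m7 ⊆ --111,-0--1,-0-1-,0-11-
  m8 ⊆ 0-0-0,0-00-,01--0
  m9 ⊆ --001,0-00-
  m10 ⊆ 0--10,0-0-0,01--0
  m12 ⊆ 01--0 [E]
  m14 ⊆ 0--10,0-11-,01--0
  m15 ⊆ --111,0-11-
  m17 ⊆ --001,-0--1,1---1
  m18 ⊆ -0-1- [E]
  m19 ⊆ -0--1,-0-1-,1---1
  m20 ⊆ 101-- [E]
  m21 ⊆ -0--1,1---1,101--
  m22 ⊆ -0-1-,101--
  m23 ⊆ --111,-0--1,-0-1-,1---1,101--
  m27 ⊆ 1---1 [E]
  m29 ⊆ 1---1 [E]
  m31 ⊆ --111,1---1
E = {-0--1, -0-1-, 01--0, 1---1, 101--}
Petrick residual → --111, 0-00-
Cover = cde + b'e + b'd + a'c'd' + a'be' + ae + ab'c  |cover|=7

7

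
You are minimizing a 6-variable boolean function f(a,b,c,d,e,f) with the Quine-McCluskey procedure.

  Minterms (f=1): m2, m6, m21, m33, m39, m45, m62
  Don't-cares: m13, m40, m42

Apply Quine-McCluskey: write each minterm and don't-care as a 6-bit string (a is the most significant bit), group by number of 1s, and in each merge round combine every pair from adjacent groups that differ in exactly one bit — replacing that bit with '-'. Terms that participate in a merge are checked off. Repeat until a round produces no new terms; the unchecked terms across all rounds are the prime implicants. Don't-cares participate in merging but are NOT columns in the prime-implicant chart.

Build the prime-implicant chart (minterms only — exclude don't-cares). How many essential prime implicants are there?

6

Round 0: 000010✓ 000110✓ 001101✓ 010101 100001 100111 101000✓ 101010✓ 101101✓ 111110
Round 1: -01101 000-10 1010-0
PIs = {-01101, 000-10, 010101, 100001, 100111, 1010-0, 111110}
Coverage chart:
  m2: 000-10 ←essential
  m6: 000-10 ←essential
  m21: 010101 ←essential
  m33: 100001 ←essential
  m39: 100111 ←essential
  m45: -01101 ←essential
  m62: 111110 ←essential
Essential: -01101, 000-10, 010101, 100001, 100111, 111110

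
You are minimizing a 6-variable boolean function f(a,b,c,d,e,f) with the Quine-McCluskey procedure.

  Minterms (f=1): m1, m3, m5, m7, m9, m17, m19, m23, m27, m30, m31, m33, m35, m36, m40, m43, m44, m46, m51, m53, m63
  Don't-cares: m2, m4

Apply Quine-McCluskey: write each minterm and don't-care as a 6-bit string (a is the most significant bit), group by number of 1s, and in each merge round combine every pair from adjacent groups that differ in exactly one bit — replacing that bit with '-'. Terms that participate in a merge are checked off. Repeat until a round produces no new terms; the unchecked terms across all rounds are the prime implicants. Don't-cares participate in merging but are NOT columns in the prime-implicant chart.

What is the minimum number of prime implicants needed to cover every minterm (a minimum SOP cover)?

13

Round 0: 000001✓ 000010✓ 000011✓ 000100✓ 000101✓ 000111✓ 001001✓ 010001✓ 010011✓ 010111✓ 011011✓ 011110✓ 011111✓ 100001✓ 100011✓ 100100✓ 101000✓ 101011✓ 101100✓ 101110✓ 110011✓ 110101 111111✓
Round 1: -00001✓ -00011✓ -00100 -10011✓ -11111 0-0001✓ 0-0011✓ 0-0111✓ 00-001 000-01✓ 000-11✓ 0000-1✓ 00001- 0001-1✓ 00010- 01-011✓ 01-111✓ 010-11✓ 0100-1✓ 011-11✓ 01111- 1-0011✓ 10-011 10-100 1000-1✓ 101-00 1011-0
Round 2: --0011 -000-1 0-0-11 0-00-1 000--1 01--11
PIs = {--0011, -000-1, -00100, -11111, 0-0-11, 0-00-1, 00-001, 000--1, 00001-, 00010-, 01--11, 01111-, 10-011, 10-100, 101-00, 1011-0, 110101}
Coverage chart:
  m1: -000-1,0-00-1,00-001,000--1
  m3: --0011,-000-1,0-0-11,0-00-1,000--1,00001-
  m5: 000--1,00010-
  m7: 0-0-11,000--1
  m9: 00-001 ←essential
  m17: 0-00-1 ←essential
  m19: --0011,0-0-11,0-00-1,01--11
  m23: 0-0-11,01--11
  m27: 01--11 ←essential
  m30: 01111- ←essential
  m31: -11111,01--11,01111-
  m33: -000-1 ←essential
  m35: --0011,-000-1,10-011
  m36: -00100,10-100
  m40: 101-00 ←essential
  m43: 10-011 ←essential
  m44: 10-100,101-00,1011-0
  m46: 1011-0 ←essential
  m51: --0011 ←essential
  m53: 110101 ←essential
  m63: -11111 ←essential
Essential: --0011, -000-1, -11111, 0-00-1, 00-001, 01--11, 01111-, 10-011, 101-00, 1011-0, 110101
Petrick residual → -00100, 000--1
Min cover (13 terms): c'd'ef + b'c'd'f + b'c'de'f' + bcdef + a'c'd'f + a'b'd'e'f + a'b'c'f + a'bef + a'bcde + ab'd'ef + ab'ce'f' + ab'cdf' + abc'de'f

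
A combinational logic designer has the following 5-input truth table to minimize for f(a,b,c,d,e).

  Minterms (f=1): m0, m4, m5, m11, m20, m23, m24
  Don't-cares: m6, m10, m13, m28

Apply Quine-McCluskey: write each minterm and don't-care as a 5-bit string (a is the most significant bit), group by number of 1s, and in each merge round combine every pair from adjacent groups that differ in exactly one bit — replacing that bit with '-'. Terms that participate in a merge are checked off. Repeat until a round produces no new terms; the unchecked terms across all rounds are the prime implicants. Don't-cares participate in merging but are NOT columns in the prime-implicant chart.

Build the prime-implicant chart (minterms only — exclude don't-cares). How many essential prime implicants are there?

size-2^0 implicants → 00000(✓)  00100(✓)  00101(✓)  00110(✓)  01010(✓)  01011(✓)  01101(✓)  10100(✓)  10111  11000(✓)  11100(✓)
size-2^1 implicants → -0100  0-101  00-00  001-0  0010-  0101-  1-100  11-00
Unchecked terms (primes): -0100, 0-101, 00-00, 001-0, 0010-, 0101-, 1-100, 10111, 11-00
Minterm coverage:
  m0 ⊆ 00-00 [E]
  m4 ⊆ -0100,00-00,001-0,0010-
  m5 ⊆ 0-101,0010-
  m11 ⊆ 0101- [E]
  m20 ⊆ -0100,1-100
  m23 ⊆ 10111 [E]
  m24 ⊆ 11-00 [E]
E = {00-00, 0101-, 10111, 11-00}

4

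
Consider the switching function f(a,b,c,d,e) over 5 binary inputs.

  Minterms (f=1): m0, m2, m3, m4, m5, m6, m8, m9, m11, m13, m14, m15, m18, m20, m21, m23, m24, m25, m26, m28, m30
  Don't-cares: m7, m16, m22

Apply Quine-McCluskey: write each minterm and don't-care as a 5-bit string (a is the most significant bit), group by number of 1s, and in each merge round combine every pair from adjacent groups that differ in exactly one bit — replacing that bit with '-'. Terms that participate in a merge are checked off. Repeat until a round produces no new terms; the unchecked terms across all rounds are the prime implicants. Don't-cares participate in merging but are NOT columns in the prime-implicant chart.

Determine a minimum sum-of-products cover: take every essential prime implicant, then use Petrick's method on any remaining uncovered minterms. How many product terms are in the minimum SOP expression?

7

size-2^0 implicants → 00000(✓)  00010(✓)  00011(✓)  00100(✓)  00101(✓)  00110(✓)  00111(✓)  01000(✓)  01001(✓)  01011(✓)  01101(✓)  01110(✓)  01111(✓)  10000(✓)  10010(✓)  10100(✓)  10101(✓)  10110(✓)  10111(✓)  11000(✓)  11001(✓)  11010(✓)  11100(✓)  11110(✓)
size-2^1 implicants → -0000(✓)  -0010(✓)  -0100(✓)  -0101(✓)  -0110(✓)  -0111(✓)  -1000(✓)  -1001(✓)  -1110(✓)  0-000(✓)  0-011(✓)  0-101(✓)  0-110(✓)  0-111(✓)  00-00(✓)  00-10(✓)  00-11(✓)  000-0(✓)  0001-(✓)  001-0(✓)  001-1(✓)  0010-(✓)  0011-(✓)  01-01(✓)  01-11(✓)  010-1(✓)  0100-(✓)  011-1(✓)  0111-(✓)  1-000(✓)  1-010(✓)  1-100(✓)  1-110(✓)  10-00(✓)  10-10(✓)  100-0(✓)  101-0(✓)  101-1(✓)  1010-(✓)  1011-(✓)  11-00(✓)  11-10(✓)  110-0(✓)  1100-(✓)  111-0(✓)
size-2^2 implicants → --000  --110  -0-00(✓)  -0-10(✓)  -00-0(✓)  -01-0(✓)  -01-1(✓)  -010-(✓)  -011-(✓)  -100-  0--11  0-1-1  0-11-  00--0(✓)  00-1-  001--(✓)  01--1  1--00(✓)  1--10(✓)  1-0-0(✓)  1-1-0(✓)  10--0(✓)  101--(✓)  11--0(✓)
size-2^3 implicants → -0--0  -01--  1---0
Unchecked terms (primes): --000, --110, -0--0, -01--, -100-, 0--11, 0-1-1, 0-11-, 00-1-, 01--1, 1---0
Minterm coverage:
  m0 ⊆ --000,-0--0
  m2 ⊆ -0--0,00-1-
  m3 ⊆ 0--11,00-1-
  m4 ⊆ -0--0,-01--
  m5 ⊆ -01--,0-1-1
  m6 ⊆ --110,-0--0,-01--,0-11-,00-1-
  m8 ⊆ --000,-100-
  m9 ⊆ -100-,01--1
  m11 ⊆ 0--11,01--1
  m13 ⊆ 0-1-1,01--1
  m14 ⊆ --110,0-11-
  m15 ⊆ 0--11,0-1-1,0-11-,01--1
  m18 ⊆ -0--0,1---0
  m20 ⊆ -0--0,-01--,1---0
  m21 ⊆ -01-- [E]
  m23 ⊆ -01-- [E]
  m24 ⊆ --000,-100-,1---0
  m25 ⊆ -100- [E]
  m26 ⊆ 1---0 [E]
  m28 ⊆ 1---0 [E]
  m30 ⊆ --110,1---0
E = {-01--, -100-, 1---0}
Petrick residual → --000, --110, 00-1-, 01--1
Cover = c'd'e' + cde' + b'c + bc'd' + a'b'd + a'be + ae'  |cover|=7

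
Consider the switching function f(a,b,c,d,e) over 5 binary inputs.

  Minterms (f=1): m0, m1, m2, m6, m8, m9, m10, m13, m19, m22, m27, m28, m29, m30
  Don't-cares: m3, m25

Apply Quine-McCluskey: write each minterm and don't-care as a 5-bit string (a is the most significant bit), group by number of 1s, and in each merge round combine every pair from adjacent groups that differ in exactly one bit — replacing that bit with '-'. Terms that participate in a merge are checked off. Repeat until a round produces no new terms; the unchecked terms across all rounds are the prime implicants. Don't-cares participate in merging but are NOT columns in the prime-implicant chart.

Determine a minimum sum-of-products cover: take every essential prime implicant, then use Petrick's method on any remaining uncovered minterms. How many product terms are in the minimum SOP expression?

[col 0] 00000*, 00001*, 00010*, 00011*, 00110*, 01000*, 01001*, 01010*, 01101*, 10011*, 10110*, 11001*, 11011*, 11100*, 11101*, 11110*
[col 1] -0011, -0110, -1001*, -1101*, 0-000*, 0-001*, 0-010*, 00-10, 000-0*, 000-1*, 0000-*, 0001-*, 01-01*, 010-0*, 0100-*, 1-011, 1-110, 11-01*, 110-1, 111-0, 1110-
[col 2] -1-01, 0-0-0, 0-00-, 000--
Prime implicants: -0011, -0110, -1-01, 0-0-0, 0-00-, 00-10, 000--, 1-011, 1-110, 110-1, 111-0, 1110-
PI chart (minterm → PIs covering it):
  0 | 0-0-0,0-00-,000--
  1 | 0-00-,000--
  2 | 0-0-0,00-10,000--
  6 | -0110,00-10
  8 | 0-0-0,0-00-
  9 | -1-01,0-00-
  10 | 0-0-0  (sole → essential)
  13 | -1-01  (sole → essential)
  19 | -0011,1-011
  22 | -0110,1-110
  27 | 1-011,110-1
  28 | 111-0,1110-
  29 | -1-01,1110-
  30 | 1-110,111-0
Essential prime implicants: -1-01, 0-0-0
Petrick residual → -0110, 0-00-, 1-011, 111-0
Minimum SOP uses 6 PIs: b'cde' + bd'e + a'c'e' + a'c'd' + ac'de + abce'

6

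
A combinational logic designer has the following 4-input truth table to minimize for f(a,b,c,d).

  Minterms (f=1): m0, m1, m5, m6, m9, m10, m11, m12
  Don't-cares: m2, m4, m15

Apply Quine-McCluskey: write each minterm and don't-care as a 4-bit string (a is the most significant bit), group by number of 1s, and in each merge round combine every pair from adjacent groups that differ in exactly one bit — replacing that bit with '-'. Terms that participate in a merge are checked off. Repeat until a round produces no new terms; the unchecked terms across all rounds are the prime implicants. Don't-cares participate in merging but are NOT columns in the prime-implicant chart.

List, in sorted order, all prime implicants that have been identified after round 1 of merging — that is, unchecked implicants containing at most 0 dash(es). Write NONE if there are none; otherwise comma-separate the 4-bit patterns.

NONE

Round 0: 0000✓ 0001✓ 0010✓ 0100✓ 0101✓ 0110✓ 1001✓ 1010✓ 1011✓ 1100✓ 1111✓
Round 1: -001 -010 -100 0-00✓ 0-01✓ 0-10✓ 00-0✓ 000-✓ 01-0✓ 010-✓ 1-11 10-1 101-
Round 2: 0--0 0-0-
PIs = {-001, -010, -100, 0--0, 0-0-, 1-11, 10-1, 101-}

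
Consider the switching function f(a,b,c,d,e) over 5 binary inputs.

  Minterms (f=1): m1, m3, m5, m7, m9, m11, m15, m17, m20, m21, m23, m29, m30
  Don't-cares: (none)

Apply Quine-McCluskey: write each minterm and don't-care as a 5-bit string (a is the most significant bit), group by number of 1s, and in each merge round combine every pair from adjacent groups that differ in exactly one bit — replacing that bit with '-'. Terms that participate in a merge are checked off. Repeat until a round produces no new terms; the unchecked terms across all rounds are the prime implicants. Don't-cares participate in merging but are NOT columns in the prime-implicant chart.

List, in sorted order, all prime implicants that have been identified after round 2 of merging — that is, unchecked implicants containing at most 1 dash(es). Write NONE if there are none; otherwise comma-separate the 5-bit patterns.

size-2^0 implicants → 00001(✓)  00011(✓)  00101(✓)  00111(✓)  01001(✓)  01011(✓)  01111(✓)  10001(✓)  10100(✓)  10101(✓)  10111(✓)  11101(✓)  11110
size-2^1 implicants → -0001(✓)  -0101(✓)  -0111(✓)  0-001(✓)  0-011(✓)  0-111(✓)  00-01(✓)  00-11(✓)  000-1(✓)  001-1(✓)  01-11(✓)  010-1(✓)  1-101  10-01(✓)  101-1(✓)  1010-
size-2^2 implicants → -0-01  -01-1  0--11  0-0-1  00--1
Unchecked terms (primes): -0-01, -01-1, 0--11, 0-0-1, 00--1, 1-101, 1010-, 11110

1-101, 1010-, 11110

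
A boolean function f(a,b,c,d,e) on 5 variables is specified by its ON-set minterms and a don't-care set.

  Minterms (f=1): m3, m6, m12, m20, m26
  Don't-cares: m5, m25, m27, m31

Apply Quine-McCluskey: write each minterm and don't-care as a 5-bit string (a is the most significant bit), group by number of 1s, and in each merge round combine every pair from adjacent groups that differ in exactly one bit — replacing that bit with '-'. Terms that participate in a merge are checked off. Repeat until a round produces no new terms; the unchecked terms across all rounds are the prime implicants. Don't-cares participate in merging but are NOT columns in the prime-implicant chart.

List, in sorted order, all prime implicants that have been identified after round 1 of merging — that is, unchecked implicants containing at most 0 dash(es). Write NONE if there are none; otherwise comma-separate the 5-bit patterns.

[col 0] 00011, 00101, 00110, 01100, 10100, 11001*, 11010*, 11011*, 11111*
[col 1] 11-11, 110-1, 1101-
Prime implicants: 00011, 00101, 00110, 01100, 10100, 11-11, 110-1, 1101-

00011, 00101, 00110, 01100, 10100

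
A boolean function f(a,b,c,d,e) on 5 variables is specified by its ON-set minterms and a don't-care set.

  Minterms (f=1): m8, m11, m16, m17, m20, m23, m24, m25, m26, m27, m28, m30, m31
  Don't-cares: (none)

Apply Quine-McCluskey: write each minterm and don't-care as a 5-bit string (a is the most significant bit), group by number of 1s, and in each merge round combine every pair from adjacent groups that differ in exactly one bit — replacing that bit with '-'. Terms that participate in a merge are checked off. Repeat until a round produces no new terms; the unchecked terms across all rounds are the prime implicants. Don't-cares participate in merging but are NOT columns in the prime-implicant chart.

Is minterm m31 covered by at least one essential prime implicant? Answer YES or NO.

YES

[col 0] 01000*, 01011*, 10000*, 10001*, 10100*, 10111*, 11000*, 11001*, 11010*, 11011*, 11100*, 11110*, 11111*
[col 1] -1000, -1011, 1-000*, 1-001*, 1-100*, 1-111, 10-00*, 1000-*, 11-00*, 11-10*, 11-11*, 110-0*, 110-1*, 1100-*, 1101-*, 111-0*, 1111-*
[col 2] 1--00, 1-00-, 11--0, 11-1-, 110--
Prime implicants: -1000, -1011, 1--00, 1-00-, 1-111, 11--0, 11-1-, 110--
PI chart (minterm → PIs covering it):
  8 | -1000  (sole → essential)
  11 | -1011  (sole → essential)
  16 | 1--00,1-00-
  17 | 1-00-  (sole → essential)
  20 | 1--00  (sole → essential)
  23 | 1-111  (sole → essential)
  24 | -1000,1--00,1-00-,11--0,110--
  25 | 1-00-,110--
  26 | 11--0,11-1-,110--
  27 | -1011,11-1-,110--
  28 | 1--00,11--0
  30 | 11--0,11-1-
  31 | 1-111,11-1-
Essential prime implicants: -1000, -1011, 1--00, 1-00-, 1-111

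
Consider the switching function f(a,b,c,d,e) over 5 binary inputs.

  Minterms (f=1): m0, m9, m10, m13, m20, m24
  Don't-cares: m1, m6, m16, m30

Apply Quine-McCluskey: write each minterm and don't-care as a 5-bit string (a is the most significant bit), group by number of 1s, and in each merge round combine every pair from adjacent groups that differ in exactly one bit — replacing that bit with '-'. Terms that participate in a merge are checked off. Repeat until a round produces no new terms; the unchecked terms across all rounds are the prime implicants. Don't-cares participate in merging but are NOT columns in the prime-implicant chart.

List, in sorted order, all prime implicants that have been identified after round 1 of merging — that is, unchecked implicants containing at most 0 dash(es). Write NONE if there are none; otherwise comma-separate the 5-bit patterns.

Round 0: 00000✓ 00001✓ 00110 01001✓ 01010 01101✓ 10000✓ 10100✓ 11000✓ 11110
Round 1: -0000 0-001 0000- 01-01 1-000 10-00
PIs = {-0000, 0-001, 0000-, 00110, 01-01, 01010, 1-000, 10-00, 11110}

00110, 01010, 11110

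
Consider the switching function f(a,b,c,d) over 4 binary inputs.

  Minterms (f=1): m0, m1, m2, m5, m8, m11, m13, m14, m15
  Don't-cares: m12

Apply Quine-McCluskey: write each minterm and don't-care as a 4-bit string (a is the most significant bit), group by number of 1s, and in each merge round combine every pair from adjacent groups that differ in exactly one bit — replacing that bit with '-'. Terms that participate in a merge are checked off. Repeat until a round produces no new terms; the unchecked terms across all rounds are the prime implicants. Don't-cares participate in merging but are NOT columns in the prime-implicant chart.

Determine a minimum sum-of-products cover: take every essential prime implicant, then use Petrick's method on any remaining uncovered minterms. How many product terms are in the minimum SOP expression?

5

[col 0] 0000*, 0001*, 0010*, 0101*, 1000*, 1011*, 1100*, 1101*, 1110*, 1111*
[col 1] -000, -101, 0-01, 00-0, 000-, 1-00, 1-11, 11-0*, 11-1*, 110-*, 111-*
[col 2] 11--
Prime implicants: -000, -101, 0-01, 00-0, 000-, 1-00, 1-11, 11--
PI chart (minterm → PIs covering it):
  0 | -000,00-0,000-
  1 | 0-01,000-
  2 | 00-0  (sole → essential)
  5 | -101,0-01
  8 | -000,1-00
  11 | 1-11  (sole → essential)
  13 | -101,11--
  14 | 11--  (sole → essential)
  15 | 1-11,11--
Essential prime implicants: 00-0, 1-11, 11--
Petrick residual → -000, 0-01
Minimum SOP uses 5 PIs: b'c'd' + a'c'd + a'b'd' + acd + ab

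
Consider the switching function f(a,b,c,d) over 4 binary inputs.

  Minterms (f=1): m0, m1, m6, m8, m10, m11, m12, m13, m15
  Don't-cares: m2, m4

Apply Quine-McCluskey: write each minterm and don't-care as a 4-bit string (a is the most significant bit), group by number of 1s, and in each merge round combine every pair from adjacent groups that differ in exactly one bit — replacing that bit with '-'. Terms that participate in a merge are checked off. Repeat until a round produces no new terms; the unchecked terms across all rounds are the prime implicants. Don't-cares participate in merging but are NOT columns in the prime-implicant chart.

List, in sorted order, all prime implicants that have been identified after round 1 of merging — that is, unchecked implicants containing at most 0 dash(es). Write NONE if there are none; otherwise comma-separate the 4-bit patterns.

NONE

[col 0] 0000*, 0001*, 0010*, 0100*, 0110*, 1000*, 1010*, 1011*, 1100*, 1101*, 1111*
[col 1] -000*, -010*, -100*, 0-00*, 0-10*, 00-0*, 000-, 01-0*, 1-00*, 1-11, 10-0*, 101-, 11-1, 110-
[col 2] --00, -0-0, 0--0
Prime implicants: --00, -0-0, 0--0, 000-, 1-11, 101-, 11-1, 110-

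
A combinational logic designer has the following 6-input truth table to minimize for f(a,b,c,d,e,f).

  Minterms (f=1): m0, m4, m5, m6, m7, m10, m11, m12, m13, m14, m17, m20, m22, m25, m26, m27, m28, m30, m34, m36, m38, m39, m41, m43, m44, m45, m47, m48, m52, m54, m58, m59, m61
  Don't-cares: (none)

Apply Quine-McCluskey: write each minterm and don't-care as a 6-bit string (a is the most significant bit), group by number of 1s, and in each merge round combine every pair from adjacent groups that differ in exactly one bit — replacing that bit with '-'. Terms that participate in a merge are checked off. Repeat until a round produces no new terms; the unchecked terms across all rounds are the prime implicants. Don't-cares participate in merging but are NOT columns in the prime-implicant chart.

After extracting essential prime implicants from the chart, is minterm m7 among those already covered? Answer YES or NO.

Round 0: 000000✓ 000100✓ 000101✓ 000110✓ 000111✓ 001010✓ 001011✓ 001100✓ 001101✓ 001110✓ 010001✓ 010100✓ 010110✓ 011001✓ 011010✓ 011011✓ 011100✓ 011110✓ 100010✓ 100100✓ 100110✓ 100111✓ 101001✓ 101011✓ 101100✓ 101101✓ 101111✓ 110000✓ 110100✓ 110110✓ 111010✓ 111011✓ 111101✓
Round 1: -00100✓ -00110✓ -00111✓ -01011✓ -01100✓ -01101✓ -10100✓ -10110✓ -11010✓ -11011✓ 0-0100✓ 0-0110✓ 0-1010✓ 0-1011✓ 0-1100✓ 0-1110✓ 00-100✓ 00-101✓ 00-110✓ 000-00 0001-0✓ 0001-1✓ 00010-✓ 00011-✓ 001-10✓ 00101-✓ 0011-0✓ 00110-✓ 01-001 01-100✓ 01-110✓ 0101-0✓ 011-10✓ 0110-1 01101-✓ 0111-0✓ 1-0100✓ 1-0110✓ 1-1011✓ 1-1101 10-100✓ 10-111 100-10 1001-0✓ 10011-✓ 101-01✓ 101-11✓ 1010-1✓ 1011-1✓ 10110-✓ 110-00 1101-0✓ 11101-✓
Round 2: --0100✓ --0110✓ --1011 -0-100 -001-0✓ -0011- -0110- -101-0✓ -1101- 0--100✓ 0--110✓ 0-01-0✓ 0-1-10 0-101- 0-11-0✓ 00-1-0✓ 00-10- 0001-- 01-1-0✓ 1-01-0✓ 101--1
Round 3: --01-0 0--1-0
PIs = {--01-0, --1011, -0-100, -0011-, -0110-, -1101-, 0--1-0, 0-1-10, 0-101-, 00-10-, 000-00, 0001--, 01-001, 0110-1, 1-1101, 10-111, 100-10, 101--1, 110-00}
Coverage chart:
  m0: 000-00 ←essential
  m4: --01-0,-0-100,0--1-0,00-10-,000-00,0001--
  m5: 00-10-,0001--
  m6: --01-0,-0011-,0--1-0,0001--
  m7: -0011-,0001--
  m10: 0-1-10,0-101-
  m11: --1011,0-101-
  m12: -0-100,-0110-,0--1-0,00-10-
  m13: -0110-,00-10-
  m14: 0--1-0,0-1-10
  m17: 01-001 ←essential
  m20: --01-0,0--1-0
  m22: --01-0,0--1-0
  m25: 01-001,0110-1
  m26: -1101-,0-1-10,0-101-
  m27: --1011,-1101-,0-101-,0110-1
  m28: 0--1-0 ←essential
  m30: 0--1-0,0-1-10
  m34: 100-10 ←essential
  m36: --01-0,-0-100
  m38: --01-0,-0011-,100-10
  m39: -0011-,10-111
  m41: 101--1 ←essential
  m43: --1011,101--1
  m44: -0-100,-0110-
  m45: -0110-,1-1101,101--1
  m47: 10-111,101--1
  m48: 110-00 ←essential
  m52: --01-0,110-00
  m54: --01-0 ←essential
  m58: -1101- ←essential
  m59: --1011,-1101-
  m61: 1-1101 ←essential
Essential: --01-0, -1101-, 0--1-0, 000-00, 01-001, 1-1101, 100-10, 101--1, 110-00

NO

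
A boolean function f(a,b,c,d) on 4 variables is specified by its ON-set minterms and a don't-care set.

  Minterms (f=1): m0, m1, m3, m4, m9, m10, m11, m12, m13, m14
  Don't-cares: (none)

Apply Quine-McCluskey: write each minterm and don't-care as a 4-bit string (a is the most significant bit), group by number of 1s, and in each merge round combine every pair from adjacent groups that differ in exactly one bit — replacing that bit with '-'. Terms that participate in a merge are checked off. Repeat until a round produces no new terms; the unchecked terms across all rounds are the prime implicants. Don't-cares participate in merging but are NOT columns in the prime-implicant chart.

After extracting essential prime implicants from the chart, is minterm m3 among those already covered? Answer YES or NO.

size-2^0 implicants → 0000(✓)  0001(✓)  0011(✓)  0100(✓)  1001(✓)  1010(✓)  1011(✓)  1100(✓)  1101(✓)  1110(✓)
size-2^1 implicants → -001(✓)  -011(✓)  -100  0-00  00-1(✓)  000-  1-01  1-10  10-1(✓)  101-  11-0  110-
size-2^2 implicants → -0-1
Unchecked terms (primes): -0-1, -100, 0-00, 000-, 1-01, 1-10, 101-, 11-0, 110-
Minterm coverage:
  m0 ⊆ 0-00,000-
  m1 ⊆ -0-1,000-
  m3 ⊆ -0-1 [E]
  m4 ⊆ -100,0-00
  m9 ⊆ -0-1,1-01
  m10 ⊆ 1-10,101-
  m11 ⊆ -0-1,101-
  m12 ⊆ -100,11-0,110-
  m13 ⊆ 1-01,110-
  m14 ⊆ 1-10,11-0
E = {-0-1}

YES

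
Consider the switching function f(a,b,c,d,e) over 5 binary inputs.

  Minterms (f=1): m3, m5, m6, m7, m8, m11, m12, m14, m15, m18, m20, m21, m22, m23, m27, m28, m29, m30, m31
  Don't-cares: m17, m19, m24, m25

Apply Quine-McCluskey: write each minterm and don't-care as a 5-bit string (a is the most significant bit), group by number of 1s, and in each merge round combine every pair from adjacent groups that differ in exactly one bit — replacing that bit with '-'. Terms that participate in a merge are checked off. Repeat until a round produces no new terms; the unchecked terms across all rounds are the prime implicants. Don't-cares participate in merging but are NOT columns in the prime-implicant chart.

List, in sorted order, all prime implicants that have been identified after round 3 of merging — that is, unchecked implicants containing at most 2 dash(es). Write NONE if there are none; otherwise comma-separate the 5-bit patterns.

Round 0: 00011✓ 00101✓ 00110✓ 00111✓ 01000✓ 01011✓ 01100✓ 01110✓ 01111✓ 10001✓ 10010✓ 10011✓ 10100✓ 10101✓ 10110✓ 10111✓ 11000✓ 11001✓ 11011✓ 11100✓ 11101✓ 11110✓ 11111✓
Round 1: -0011✓ -0101✓ -0110✓ -0111✓ -1000✓ -1011✓ -1100✓ -1110✓ -1111✓ 0-011✓ 0-110✓ 0-111✓ 00-11✓ 001-1✓ 0011-✓ 01-00✓ 01-11✓ 011-0✓ 0111-✓ 1-001✓ 1-011✓ 1-100✓ 1-101✓ 1-110✓ 1-111✓ 10-01✓ 10-10✓ 10-11✓ 100-1✓ 1001-✓ 101-0✓ 101-1✓ 1010-✓ 1011-✓ 11-00✓ 11-01✓ 11-11✓ 110-1✓ 1100-✓ 111-0✓ 111-1✓ 1110-✓ 1111-✓
Round 2: --011✓ --110✓ --111✓ -0-11✓ -01-1 -011-✓ -1-00 -1-11✓ -11-0 -111-✓ 0--11✓ 0-11-✓ 1--01✓ 1--11✓ 1-0-1✓ 1-1-0✓ 1-1-1✓ 1-10-✓ 1-11-✓ 10--1✓ 10-1- 101--✓ 11--1✓ 11-0- 111--✓
Round 3: ---11 --11- 1---1 1-1--
PIs = {---11, --11-, -01-1, -1-00, -11-0, 1---1, 1-1--, 10-1-, 11-0-}

-01-1, -1-00, -11-0, 10-1-, 11-0-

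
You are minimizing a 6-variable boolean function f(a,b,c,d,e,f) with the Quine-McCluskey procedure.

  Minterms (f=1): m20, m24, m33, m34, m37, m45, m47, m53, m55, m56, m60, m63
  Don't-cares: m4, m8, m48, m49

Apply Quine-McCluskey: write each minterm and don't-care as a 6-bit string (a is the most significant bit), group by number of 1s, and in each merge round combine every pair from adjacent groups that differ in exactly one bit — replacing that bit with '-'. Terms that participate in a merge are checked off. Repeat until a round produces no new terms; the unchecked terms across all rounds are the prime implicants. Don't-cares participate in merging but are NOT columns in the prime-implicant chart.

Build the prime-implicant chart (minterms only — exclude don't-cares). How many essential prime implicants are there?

Round 0: 000100✓ 001000✓ 010100✓ 011000✓ 100001✓ 100010 100101✓ 101101✓ 101111✓ 110000✓ 110001✓ 110101✓ 110111✓ 111000✓ 111100✓ 111111✓
Round 1: -11000 0-0100 0-1000 1-0001✓ 1-0101✓ 1-1111 10-101 100-01✓ 1011-1 11-000 11-111 110-01✓ 11000- 1101-1 111-00
Round 2: 1-0-01
PIs = {-11000, 0-0100, 0-1000, 1-0-01, 1-1111, 10-101, 100010, 1011-1, 11-000, 11-111, 11000-, 1101-1, 111-00}
Coverage chart:
  m20: 0-0100 ←essential
  m24: -11000,0-1000
  m33: 1-0-01 ←essential
  m34: 100010 ←essential
  m37: 1-0-01,10-101
  m45: 10-101,1011-1
  m47: 1-1111,1011-1
  m53: 1-0-01,1101-1
  m55: 11-111,1101-1
  m56: -11000,11-000,111-00
  m60: 111-00 ←essential
  m63: 1-1111,11-111
Essential: 0-0100, 1-0-01, 100010, 111-00

4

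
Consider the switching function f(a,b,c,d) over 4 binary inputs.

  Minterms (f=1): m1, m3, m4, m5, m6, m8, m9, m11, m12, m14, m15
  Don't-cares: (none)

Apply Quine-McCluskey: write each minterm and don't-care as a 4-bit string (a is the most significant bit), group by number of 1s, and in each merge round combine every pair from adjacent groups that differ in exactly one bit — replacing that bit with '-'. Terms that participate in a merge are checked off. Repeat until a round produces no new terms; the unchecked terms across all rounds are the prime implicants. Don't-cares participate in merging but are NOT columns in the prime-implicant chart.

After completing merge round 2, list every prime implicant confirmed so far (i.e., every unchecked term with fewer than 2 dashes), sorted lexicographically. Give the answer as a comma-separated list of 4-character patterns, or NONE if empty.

0-01, 010-, 1-00, 1-11, 100-, 111-

Round 0: 0001✓ 0011✓ 0100✓ 0101✓ 0110✓ 1000✓ 1001✓ 1011✓ 1100✓ 1110✓ 1111✓
Round 1: -001✓ -011✓ -100✓ -110✓ 0-01 00-1✓ 01-0✓ 010- 1-00 1-11 10-1✓ 100- 11-0✓ 111-
Round 2: -0-1 -1-0
PIs = {-0-1, -1-0, 0-01, 010-, 1-00, 1-11, 100-, 111-}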